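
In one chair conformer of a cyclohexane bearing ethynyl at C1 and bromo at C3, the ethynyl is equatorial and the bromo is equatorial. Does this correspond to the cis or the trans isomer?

C1 and C3 have the same parity, so their axial bonds point in the same direction.
With same-parity carbons, two substituents on the same face are both axial or both equatorial; opposite faces give one of each.
Here the groups are equatorial/equatorial → same face → cis.

cis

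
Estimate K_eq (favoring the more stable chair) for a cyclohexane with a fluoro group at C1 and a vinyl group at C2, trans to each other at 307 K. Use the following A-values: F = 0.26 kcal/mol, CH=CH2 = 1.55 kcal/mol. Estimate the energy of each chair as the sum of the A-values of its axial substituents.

K ≈ 19.4

C1 and C2 have opposite parity, so for the trans isomer the two substituents are e,e in one chair and a,a in the other.
Chair I (fluoro axial, vinyl axial): E = 1.81 kcal/mol; chair II (fluoro equatorial, vinyl equatorial): E = 0.00 kcal/mol.
ΔG = 1.81 kcal/mol between the two chairs.
K = exp(ΔG/RT) with R = 1.987×10⁻³ kcal mol⁻¹ K⁻¹ and T = 307 K gives K ≈ 19.4.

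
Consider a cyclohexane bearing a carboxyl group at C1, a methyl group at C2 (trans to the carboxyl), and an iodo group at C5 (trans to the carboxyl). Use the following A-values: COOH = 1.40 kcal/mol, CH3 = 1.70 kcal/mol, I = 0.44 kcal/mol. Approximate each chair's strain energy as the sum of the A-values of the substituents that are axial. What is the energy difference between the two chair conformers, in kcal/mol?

Chair I (carboxyl axial, methyl axial, iodo equatorial): E = 3.10 kcal/mol.
Chair II (carboxyl equatorial, methyl equatorial, iodo axial): E = 0.44 kcal/mol.
ΔE = 3.10 − 0.44 = 2.66 kcal/mol; chair II is more stable.

2.66 kcal/mol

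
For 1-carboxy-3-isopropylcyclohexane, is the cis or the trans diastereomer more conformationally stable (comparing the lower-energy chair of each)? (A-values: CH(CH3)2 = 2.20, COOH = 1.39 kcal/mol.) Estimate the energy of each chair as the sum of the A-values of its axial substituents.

At 1,3 positions (parity same): cis → (e,e or a,a); trans → (a,e or e,a).
Best chair for cis: E = 0.00 kcal/mol; best chair for trans: E = 1.39 kcal/mol.
The cis isomer is lower by 1.39 kcal/mol.

cis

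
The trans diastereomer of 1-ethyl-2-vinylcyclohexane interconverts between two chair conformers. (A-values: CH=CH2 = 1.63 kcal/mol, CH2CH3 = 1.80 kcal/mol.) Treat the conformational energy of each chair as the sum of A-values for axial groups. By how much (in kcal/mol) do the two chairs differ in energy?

C1 and C2 have opposite parity, so for the trans isomer the two substituents are e,e in one chair and a,a in the other.
Chair I (vinyl axial, ethyl axial): E = 3.43 kcal/mol.
Chair II (vinyl equatorial, ethyl equatorial): E = 0.00 kcal/mol.
ΔE = 3.43 − 0.00 = 3.43 kcal/mol; chair II is more stable.

3.43 kcal/mol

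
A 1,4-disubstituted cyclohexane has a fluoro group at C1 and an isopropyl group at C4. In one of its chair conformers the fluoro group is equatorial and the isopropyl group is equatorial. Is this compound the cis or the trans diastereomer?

C1 and C4 have opposite parity, so their axial bonds point in opposite directions.
With opposite-parity carbons, two substituents on the same face are one axial and one equatorial; opposite faces give both axial or both equatorial.
Here the groups are equatorial/equatorial → opposite face → trans.

trans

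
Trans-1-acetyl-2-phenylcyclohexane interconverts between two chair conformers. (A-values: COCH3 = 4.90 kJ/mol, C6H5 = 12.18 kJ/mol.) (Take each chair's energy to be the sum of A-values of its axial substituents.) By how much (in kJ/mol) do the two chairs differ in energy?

17.08 kJ/mol

C1 and C2 have opposite parity, so for the trans isomer the two substituents are e,e in one chair and a,a in the other.
Chair I (acetyl axial, phenyl axial): E = 17.08 kJ/mol.
Chair II (acetyl equatorial, phenyl equatorial): E = 0.00 kJ/mol.
ΔE = 17.08 − 0.00 = 17.08 kJ/mol; chair II is more stable.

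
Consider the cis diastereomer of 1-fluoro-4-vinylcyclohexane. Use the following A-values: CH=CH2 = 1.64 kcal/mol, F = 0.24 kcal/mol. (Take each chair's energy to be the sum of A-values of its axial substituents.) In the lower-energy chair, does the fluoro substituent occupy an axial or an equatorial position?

C1 and C4 have opposite parity, so for the cis isomer the two substituents are one axial and one equatorial in each chair.
Chair I (vinyl axial, fluoro equatorial): E = 1.64 kcal/mol.
Chair II (vinyl equatorial, fluoro axial): E = 0.24 kcal/mol.
Chair II is the more stable (lower-energy) conformer, and in that chair the fluoro group is axial.

axial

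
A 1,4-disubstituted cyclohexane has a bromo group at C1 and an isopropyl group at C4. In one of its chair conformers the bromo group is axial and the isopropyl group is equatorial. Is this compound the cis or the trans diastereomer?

cis

C1 and C4 have opposite parity, so their axial bonds point in opposite directions.
With opposite-parity carbons, two substituents on the same face are one axial and one equatorial; opposite faces give both axial or both equatorial.
Here the groups are axial/equatorial → same face → cis.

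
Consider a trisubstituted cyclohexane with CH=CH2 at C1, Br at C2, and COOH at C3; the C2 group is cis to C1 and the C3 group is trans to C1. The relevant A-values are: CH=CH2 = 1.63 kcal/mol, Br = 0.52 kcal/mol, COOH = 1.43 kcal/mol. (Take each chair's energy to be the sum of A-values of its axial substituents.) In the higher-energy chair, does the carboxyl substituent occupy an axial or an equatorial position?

Chair I (vinyl axial, bromo equatorial, carboxyl equatorial): E = 1.63 kcal/mol.
Chair II (vinyl equatorial, bromo axial, carboxyl axial): E = 1.95 kcal/mol.
Chair II is the less stable (higher-energy) conformer, and in that chair the carboxyl group is axial.

axial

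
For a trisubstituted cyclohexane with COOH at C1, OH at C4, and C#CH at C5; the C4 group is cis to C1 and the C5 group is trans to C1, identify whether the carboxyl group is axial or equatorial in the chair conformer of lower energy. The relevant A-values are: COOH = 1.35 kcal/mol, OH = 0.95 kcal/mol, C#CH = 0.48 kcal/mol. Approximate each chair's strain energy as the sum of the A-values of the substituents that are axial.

axial

Chair I (carboxyl axial, hydroxyl equatorial, ethynyl equatorial): E = 1.35 kcal/mol.
Chair II (carboxyl equatorial, hydroxyl axial, ethynyl axial): E = 1.43 kcal/mol.
Chair I is the more stable (lower-energy) conformer, and in that chair the carboxyl group is axial.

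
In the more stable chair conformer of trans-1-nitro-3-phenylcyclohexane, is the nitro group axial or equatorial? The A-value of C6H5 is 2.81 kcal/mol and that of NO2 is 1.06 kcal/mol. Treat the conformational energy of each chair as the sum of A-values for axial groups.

C1 and C3 have the same parity, so for the trans isomer the two substituents are one axial and one equatorial in each chair.
Chair I (phenyl axial, nitro equatorial): E = 2.81 kcal/mol.
Chair II (phenyl equatorial, nitro axial): E = 1.06 kcal/mol.
Chair II is the more stable (lower-energy) conformer, and in that chair the nitro group is axial.

axial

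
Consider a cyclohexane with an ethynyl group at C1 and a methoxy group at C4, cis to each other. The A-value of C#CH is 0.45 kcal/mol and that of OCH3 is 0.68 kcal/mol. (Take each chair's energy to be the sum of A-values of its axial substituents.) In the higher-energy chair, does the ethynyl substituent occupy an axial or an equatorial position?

C1 and C4 have opposite parity, so for the cis isomer the two substituents are one axial and one equatorial in each chair.
Chair I (ethynyl axial, methoxy equatorial): E = 0.45 kcal/mol.
Chair II (ethynyl equatorial, methoxy axial): E = 0.68 kcal/mol.
Chair II is the less stable (higher-energy) conformer, and in that chair the ethynyl group is equatorial.

equatorial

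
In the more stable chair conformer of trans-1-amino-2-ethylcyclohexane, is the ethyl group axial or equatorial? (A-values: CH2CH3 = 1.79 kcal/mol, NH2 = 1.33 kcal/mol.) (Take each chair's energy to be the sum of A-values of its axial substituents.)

equatorial

C1 and C2 have opposite parity, so for the trans isomer the two substituents are e,e in one chair and a,a in the other.
Chair I (ethyl axial, amino axial): E = 3.12 kcal/mol.
Chair II (ethyl equatorial, amino equatorial): E = 0.00 kcal/mol.
Chair II is the more stable (lower-energy) conformer, and in that chair the ethyl group is equatorial.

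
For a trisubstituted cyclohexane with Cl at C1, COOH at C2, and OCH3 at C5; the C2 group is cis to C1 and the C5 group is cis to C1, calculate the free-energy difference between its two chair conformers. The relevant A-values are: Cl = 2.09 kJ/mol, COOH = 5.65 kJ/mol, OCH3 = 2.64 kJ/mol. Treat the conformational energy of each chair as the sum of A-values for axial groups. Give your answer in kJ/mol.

0.92 kJ/mol

Chair I (chloro axial, carboxyl equatorial, methoxy axial): E = 4.73 kJ/mol.
Chair II (chloro equatorial, carboxyl axial, methoxy equatorial): E = 5.65 kJ/mol.
ΔE = 5.65 − 4.73 = 0.92 kJ/mol; chair I is more stable.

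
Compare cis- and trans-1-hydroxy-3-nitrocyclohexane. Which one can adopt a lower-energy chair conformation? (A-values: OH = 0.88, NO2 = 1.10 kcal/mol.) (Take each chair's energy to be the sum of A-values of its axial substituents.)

At 1,3 positions (parity same): cis → (e,e or a,a); trans → (a,e or e,a).
Best chair for cis: E = 0.00 kcal/mol; best chair for trans: E = 0.88 kcal/mol.
The cis isomer is lower by 0.88 kcal/mol.

cis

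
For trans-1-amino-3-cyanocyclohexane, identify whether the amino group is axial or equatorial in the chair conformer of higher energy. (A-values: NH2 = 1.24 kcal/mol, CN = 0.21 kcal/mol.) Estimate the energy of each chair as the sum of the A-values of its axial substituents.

C1 and C3 have the same parity, so for the trans isomer the two substituents are one axial and one equatorial in each chair.
Chair I (amino axial, cyano equatorial): E = 1.24 kcal/mol.
Chair II (amino equatorial, cyano axial): E = 0.21 kcal/mol.
Chair I is the less stable (higher-energy) conformer, and in that chair the amino group is axial.

axial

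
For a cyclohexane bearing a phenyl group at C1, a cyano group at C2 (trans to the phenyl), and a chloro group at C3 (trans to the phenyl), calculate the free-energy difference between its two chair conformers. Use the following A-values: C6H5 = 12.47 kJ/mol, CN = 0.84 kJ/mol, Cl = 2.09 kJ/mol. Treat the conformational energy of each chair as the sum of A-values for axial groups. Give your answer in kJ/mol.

11.22 kJ/mol

Chair I (phenyl axial, cyano axial, chloro equatorial): E = 13.31 kJ/mol.
Chair II (phenyl equatorial, cyano equatorial, chloro axial): E = 2.09 kJ/mol.
ΔE = 13.31 − 2.09 = 11.22 kJ/mol; chair II is more stable.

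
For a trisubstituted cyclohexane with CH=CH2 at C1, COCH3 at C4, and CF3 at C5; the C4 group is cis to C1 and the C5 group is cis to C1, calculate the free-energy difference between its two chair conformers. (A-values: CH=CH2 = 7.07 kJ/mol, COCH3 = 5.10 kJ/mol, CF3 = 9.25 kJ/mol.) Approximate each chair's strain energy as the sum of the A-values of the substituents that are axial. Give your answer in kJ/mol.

11.22 kJ/mol

Chair I (vinyl axial, acetyl equatorial, trifluoromethyl axial): E = 16.32 kJ/mol.
Chair II (vinyl equatorial, acetyl axial, trifluoromethyl equatorial): E = 5.10 kJ/mol.
ΔE = 16.32 − 5.10 = 11.22 kJ/mol; chair II is more stable.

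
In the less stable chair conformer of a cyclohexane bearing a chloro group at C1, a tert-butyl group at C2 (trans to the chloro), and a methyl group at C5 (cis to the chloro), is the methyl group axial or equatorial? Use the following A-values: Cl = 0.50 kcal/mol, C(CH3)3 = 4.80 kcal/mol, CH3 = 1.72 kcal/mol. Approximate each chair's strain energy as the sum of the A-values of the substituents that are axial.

axial

Chair I (chloro axial, tert-butyl axial, methyl axial): E = 7.02 kcal/mol.
Chair II (chloro equatorial, tert-butyl equatorial, methyl equatorial): E = 0.00 kcal/mol.
Chair I is the less stable (higher-energy) conformer, and in that chair the methyl group is axial.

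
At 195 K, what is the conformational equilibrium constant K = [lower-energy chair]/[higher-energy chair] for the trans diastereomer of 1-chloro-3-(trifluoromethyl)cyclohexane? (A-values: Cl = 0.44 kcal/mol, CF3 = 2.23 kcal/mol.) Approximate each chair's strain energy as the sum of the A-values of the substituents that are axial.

K ≈ 101

C1 and C3 have the same parity, so for the trans isomer the two substituents are one axial and one equatorial in each chair.
Chair I (chloro axial, trifluoromethyl equatorial): E = 0.44 kcal/mol; chair II (chloro equatorial, trifluoromethyl axial): E = 2.23 kcal/mol.
ΔG = 1.79 kcal/mol between the two chairs.
K = exp(ΔG/RT) with R = 1.987×10⁻³ kcal mol⁻¹ K⁻¹ and T = 195 K gives K ≈ 101.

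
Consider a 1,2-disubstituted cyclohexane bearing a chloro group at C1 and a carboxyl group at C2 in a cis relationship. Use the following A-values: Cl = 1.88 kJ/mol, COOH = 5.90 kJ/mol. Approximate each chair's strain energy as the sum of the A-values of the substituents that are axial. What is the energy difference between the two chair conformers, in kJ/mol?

C1 and C2 have opposite parity, so for the cis isomer the two substituents are one axial and one equatorial in each chair.
Chair I (chloro axial, carboxyl equatorial): E = 1.88 kJ/mol.
Chair II (chloro equatorial, carboxyl axial): E = 5.90 kJ/mol.
ΔE = 5.90 − 1.88 = 4.02 kJ/mol; chair I is more stable.

4.02 kJ/mol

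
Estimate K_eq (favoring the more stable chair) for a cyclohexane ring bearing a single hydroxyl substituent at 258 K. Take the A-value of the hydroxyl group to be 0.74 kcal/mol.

K ≈ 4.24

One chair has the hydroxyl group axial (E = 0.74 kcal/mol) and the other has it equatorial (E = 0).
ΔG = 0.74 kcal/mol between the two chairs.
K = exp(ΔG/RT) with R = 1.987×10⁻³ kcal mol⁻¹ K⁻¹ and T = 258 K gives K ≈ 4.24.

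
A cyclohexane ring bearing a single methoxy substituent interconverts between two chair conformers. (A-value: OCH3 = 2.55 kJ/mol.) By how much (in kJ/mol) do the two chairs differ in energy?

A monosubstituted cyclohexane has one chair with the methoxy group axial (E = A = 2.55 kJ/mol) and one with it equatorial (E = 0).
ΔE = 2.55 − 0 = 2.55 kJ/mol.

2.55 kJ/mol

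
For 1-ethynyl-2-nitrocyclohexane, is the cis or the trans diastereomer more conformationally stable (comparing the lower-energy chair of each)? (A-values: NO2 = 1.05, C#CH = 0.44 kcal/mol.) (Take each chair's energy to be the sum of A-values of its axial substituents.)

trans

At 1,2 positions (parity opposite): cis → (a,e or e,a); trans → (e,e or a,a).
Best chair for cis: E = 0.44 kcal/mol; best chair for trans: E = 0.00 kcal/mol.
The trans isomer is lower by 0.44 kcal/mol.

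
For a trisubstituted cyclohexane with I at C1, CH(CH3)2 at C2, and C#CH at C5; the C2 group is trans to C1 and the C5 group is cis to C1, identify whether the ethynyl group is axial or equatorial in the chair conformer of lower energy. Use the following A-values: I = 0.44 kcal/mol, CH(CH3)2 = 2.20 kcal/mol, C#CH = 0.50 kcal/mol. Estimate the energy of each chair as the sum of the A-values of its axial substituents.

Chair I (iodo axial, isopropyl axial, ethynyl axial): E = 3.14 kcal/mol.
Chair II (iodo equatorial, isopropyl equatorial, ethynyl equatorial): E = 0.00 kcal/mol.
Chair II is the more stable (lower-energy) conformer, and in that chair the ethynyl group is equatorial.

equatorial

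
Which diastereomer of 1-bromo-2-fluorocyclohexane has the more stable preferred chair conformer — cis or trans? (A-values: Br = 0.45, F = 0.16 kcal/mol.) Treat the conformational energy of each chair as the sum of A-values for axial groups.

trans

At 1,2 positions (parity opposite): cis → (a,e or e,a); trans → (e,e or a,a).
Best chair for cis: E = 0.16 kcal/mol; best chair for trans: E = 0.00 kcal/mol.
The trans isomer is lower by 0.16 kcal/mol.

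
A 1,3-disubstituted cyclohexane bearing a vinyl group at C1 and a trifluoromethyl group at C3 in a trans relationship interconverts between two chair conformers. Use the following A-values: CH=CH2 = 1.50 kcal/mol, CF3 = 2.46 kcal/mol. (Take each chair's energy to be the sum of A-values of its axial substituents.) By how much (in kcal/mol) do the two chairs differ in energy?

C1 and C3 have the same parity, so for the trans isomer the two substituents are one axial and one equatorial in each chair.
Chair I (vinyl axial, trifluoromethyl equatorial): E = 1.50 kcal/mol.
Chair II (vinyl equatorial, trifluoromethyl axial): E = 2.46 kcal/mol.
ΔE = 2.46 − 1.50 = 0.96 kcal/mol; chair I is more stable.

0.96 kcal/mol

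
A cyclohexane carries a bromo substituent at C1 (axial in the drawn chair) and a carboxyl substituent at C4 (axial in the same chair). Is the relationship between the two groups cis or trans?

trans

C1 and C4 have opposite parity, so their axial bonds point in opposite directions.
With opposite-parity carbons, two substituents on the same face are one axial and one equatorial; opposite faces give both axial or both equatorial.
Here the groups are axial/axial → opposite face → trans.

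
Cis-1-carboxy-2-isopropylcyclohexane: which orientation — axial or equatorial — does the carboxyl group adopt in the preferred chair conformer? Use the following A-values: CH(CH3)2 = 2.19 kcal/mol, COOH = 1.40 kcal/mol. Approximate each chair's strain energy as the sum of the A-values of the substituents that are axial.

axial

C1 and C2 have opposite parity, so for the cis isomer the two substituents are one axial and one equatorial in each chair.
Chair I (isopropyl axial, carboxyl equatorial): E = 2.19 kcal/mol.
Chair II (isopropyl equatorial, carboxyl axial): E = 1.40 kcal/mol.
Chair II is the more stable (lower-energy) conformer, and in that chair the carboxyl group is axial.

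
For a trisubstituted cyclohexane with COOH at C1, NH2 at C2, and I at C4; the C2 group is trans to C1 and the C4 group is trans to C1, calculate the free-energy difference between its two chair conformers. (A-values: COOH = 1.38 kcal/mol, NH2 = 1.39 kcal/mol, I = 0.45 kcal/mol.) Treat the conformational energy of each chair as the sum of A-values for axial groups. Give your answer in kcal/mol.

Chair I (carboxyl axial, amino axial, iodo axial): E = 3.22 kcal/mol.
Chair II (carboxyl equatorial, amino equatorial, iodo equatorial): E = 0.00 kcal/mol.
ΔE = 3.22 − 0.00 = 3.22 kcal/mol; chair II is more stable.

3.22 kcal/mol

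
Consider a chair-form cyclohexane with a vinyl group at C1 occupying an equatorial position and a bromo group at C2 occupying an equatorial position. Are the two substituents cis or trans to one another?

trans

C1 and C2 have opposite parity, so their axial bonds point in opposite directions.
With opposite-parity carbons, two substituents on the same face are one axial and one equatorial; opposite faces give both axial or both equatorial.
Here the groups are equatorial/equatorial → opposite face → trans.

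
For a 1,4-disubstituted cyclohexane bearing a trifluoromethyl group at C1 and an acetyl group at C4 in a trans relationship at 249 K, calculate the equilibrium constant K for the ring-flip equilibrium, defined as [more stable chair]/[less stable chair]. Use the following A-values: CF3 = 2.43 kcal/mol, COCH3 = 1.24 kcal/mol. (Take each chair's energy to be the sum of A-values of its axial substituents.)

K ≈ 1665

C1 and C4 have opposite parity, so for the trans isomer the two substituents are e,e in one chair and a,a in the other.
Chair I (trifluoromethyl axial, acetyl axial): E = 3.67 kcal/mol; chair II (trifluoromethyl equatorial, acetyl equatorial): E = 0.00 kcal/mol.
ΔG = 3.67 kcal/mol between the two chairs.
K = exp(ΔG/RT) with R = 1.987×10⁻³ kcal mol⁻¹ K⁻¹ and T = 249 K gives K ≈ 1.67e+03.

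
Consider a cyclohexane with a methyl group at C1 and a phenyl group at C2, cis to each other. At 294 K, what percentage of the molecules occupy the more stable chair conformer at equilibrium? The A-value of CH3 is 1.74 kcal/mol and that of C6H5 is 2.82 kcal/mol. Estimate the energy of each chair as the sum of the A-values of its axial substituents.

86.4%

C1 and C2 have opposite parity, so for the cis isomer the two substituents are one axial and one equatorial in each chair.
Chair I (methyl axial, phenyl equatorial): E = 1.74 kcal/mol; chair II (methyl equatorial, phenyl axial): E = 2.82 kcal/mol.
ΔG = 1.08 kcal/mol between the two chairs.
K = exp(ΔG/RT) with R = 1.987×10⁻³ kcal mol⁻¹ K⁻¹ and T = 294 K gives K ≈ 6.35.
Fraction in the lower-energy chair = K/(K+1) = 86.4%.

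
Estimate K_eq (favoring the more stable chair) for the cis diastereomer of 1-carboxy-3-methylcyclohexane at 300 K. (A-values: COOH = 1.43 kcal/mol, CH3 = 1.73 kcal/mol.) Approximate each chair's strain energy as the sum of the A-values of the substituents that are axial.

C1 and C3 have the same parity, so for the cis isomer the two substituents are e,e in one chair and a,a in the other.
Chair I (carboxyl axial, methyl axial): E = 3.16 kcal/mol; chair II (carboxyl equatorial, methyl equatorial): E = 0.00 kcal/mol.
ΔG = 3.16 kcal/mol between the two chairs.
K = exp(ΔG/RT) with R = 1.987×10⁻³ kcal mol⁻¹ K⁻¹ and T = 300 K gives K ≈ 201.

K ≈ 201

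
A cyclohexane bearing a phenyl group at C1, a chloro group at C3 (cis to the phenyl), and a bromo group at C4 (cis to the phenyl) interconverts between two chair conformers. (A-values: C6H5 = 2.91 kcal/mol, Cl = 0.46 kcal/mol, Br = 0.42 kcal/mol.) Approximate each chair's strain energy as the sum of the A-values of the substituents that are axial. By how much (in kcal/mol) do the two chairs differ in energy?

2.95 kcal/mol

Chair I (phenyl axial, chloro axial, bromo equatorial): E = 3.37 kcal/mol.
Chair II (phenyl equatorial, chloro equatorial, bromo axial): E = 0.42 kcal/mol.
ΔE = 3.37 − 0.42 = 2.95 kcal/mol; chair II is more stable.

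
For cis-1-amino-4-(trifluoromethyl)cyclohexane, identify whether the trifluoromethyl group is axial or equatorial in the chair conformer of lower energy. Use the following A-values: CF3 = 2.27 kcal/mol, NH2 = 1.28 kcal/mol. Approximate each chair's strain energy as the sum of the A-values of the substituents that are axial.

equatorial

C1 and C4 have opposite parity, so for the cis isomer the two substituents are one axial and one equatorial in each chair.
Chair I (trifluoromethyl axial, amino equatorial): E = 2.27 kcal/mol.
Chair II (trifluoromethyl equatorial, amino axial): E = 1.28 kcal/mol.
Chair II is the more stable (lower-energy) conformer, and in that chair the trifluoromethyl group is equatorial.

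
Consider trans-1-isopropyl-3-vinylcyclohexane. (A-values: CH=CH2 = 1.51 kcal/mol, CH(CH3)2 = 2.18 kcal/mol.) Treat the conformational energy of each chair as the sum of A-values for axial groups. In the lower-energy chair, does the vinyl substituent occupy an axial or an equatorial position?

C1 and C3 have the same parity, so for the trans isomer the two substituents are one axial and one equatorial in each chair.
Chair I (vinyl axial, isopropyl equatorial): E = 1.51 kcal/mol.
Chair II (vinyl equatorial, isopropyl axial): E = 2.18 kcal/mol.
Chair I is the more stable (lower-energy) conformer, and in that chair the vinyl group is axial.

axial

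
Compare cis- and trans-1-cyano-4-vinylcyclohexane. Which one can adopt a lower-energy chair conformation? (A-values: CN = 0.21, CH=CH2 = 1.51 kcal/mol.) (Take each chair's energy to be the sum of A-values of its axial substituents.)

trans

At 1,4 positions (parity opposite): cis → (a,e or e,a); trans → (e,e or a,a).
Best chair for cis: E = 0.21 kcal/mol; best chair for trans: E = 0.00 kcal/mol.
The trans isomer is lower by 0.21 kcal/mol.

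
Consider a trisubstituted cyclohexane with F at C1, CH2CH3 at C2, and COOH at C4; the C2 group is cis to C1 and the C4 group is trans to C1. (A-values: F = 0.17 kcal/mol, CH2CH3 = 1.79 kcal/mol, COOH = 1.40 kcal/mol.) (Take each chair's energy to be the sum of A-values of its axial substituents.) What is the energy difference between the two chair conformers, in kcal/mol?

0.22 kcal/mol

Chair I (fluoro axial, ethyl equatorial, carboxyl axial): E = 1.57 kcal/mol.
Chair II (fluoro equatorial, ethyl axial, carboxyl equatorial): E = 1.79 kcal/mol.
ΔE = 1.79 − 1.57 = 0.22 kcal/mol; chair I is more stable.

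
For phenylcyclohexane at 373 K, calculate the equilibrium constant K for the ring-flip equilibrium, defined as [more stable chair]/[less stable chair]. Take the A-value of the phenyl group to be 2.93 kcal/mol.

One chair has the phenyl group axial (E = 2.93 kcal/mol) and the other has it equatorial (E = 0).
ΔG = 2.93 kcal/mol between the two chairs.
K = exp(ΔG/RT) with R = 1.987×10⁻³ kcal mol⁻¹ K⁻¹ and T = 373 K gives K ≈ 52.1.

K ≈ 52.1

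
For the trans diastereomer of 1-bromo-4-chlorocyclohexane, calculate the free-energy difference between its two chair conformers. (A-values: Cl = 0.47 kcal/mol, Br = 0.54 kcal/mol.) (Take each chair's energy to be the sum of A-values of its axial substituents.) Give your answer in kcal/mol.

1.01 kcal/mol

C1 and C4 have opposite parity, so for the trans isomer the two substituents are e,e in one chair and a,a in the other.
Chair I (chloro axial, bromo axial): E = 1.01 kcal/mol.
Chair II (chloro equatorial, bromo equatorial): E = 0.00 kcal/mol.
ΔE = 1.01 − 0.00 = 1.01 kcal/mol; chair II is more stable.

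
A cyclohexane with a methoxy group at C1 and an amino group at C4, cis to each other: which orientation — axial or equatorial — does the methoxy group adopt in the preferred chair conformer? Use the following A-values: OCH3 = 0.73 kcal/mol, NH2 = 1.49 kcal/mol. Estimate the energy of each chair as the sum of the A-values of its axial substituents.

axial

C1 and C4 have opposite parity, so for the cis isomer the two substituents are one axial and one equatorial in each chair.
Chair I (methoxy axial, amino equatorial): E = 0.73 kcal/mol.
Chair II (methoxy equatorial, amino axial): E = 1.49 kcal/mol.
Chair I is the more stable (lower-energy) conformer, and in that chair the methoxy group is axial.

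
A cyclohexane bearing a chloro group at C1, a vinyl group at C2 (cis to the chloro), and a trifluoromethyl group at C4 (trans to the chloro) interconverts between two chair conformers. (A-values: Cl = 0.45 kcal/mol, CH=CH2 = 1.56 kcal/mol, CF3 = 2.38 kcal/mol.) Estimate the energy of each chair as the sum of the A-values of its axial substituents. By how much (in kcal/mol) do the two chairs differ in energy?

1.27 kcal/mol

Chair I (chloro axial, vinyl equatorial, trifluoromethyl axial): E = 2.83 kcal/mol.
Chair II (chloro equatorial, vinyl axial, trifluoromethyl equatorial): E = 1.56 kcal/mol.
ΔE = 2.83 − 1.56 = 1.27 kcal/mol; chair II is more stable.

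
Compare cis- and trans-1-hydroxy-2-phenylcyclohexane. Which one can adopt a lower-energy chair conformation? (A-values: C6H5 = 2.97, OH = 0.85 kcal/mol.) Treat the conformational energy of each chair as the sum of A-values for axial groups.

At 1,2 positions (parity opposite): cis → (a,e or e,a); trans → (e,e or a,a).
Best chair for cis: E = 0.85 kcal/mol; best chair for trans: E = 0.00 kcal/mol.
The trans isomer is lower by 0.85 kcal/mol.

trans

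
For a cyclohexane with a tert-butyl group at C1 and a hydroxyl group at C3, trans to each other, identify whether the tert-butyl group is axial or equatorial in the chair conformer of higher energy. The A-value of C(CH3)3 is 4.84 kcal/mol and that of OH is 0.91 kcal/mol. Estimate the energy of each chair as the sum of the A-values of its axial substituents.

C1 and C3 have the same parity, so for the trans isomer the two substituents are one axial and one equatorial in each chair.
Chair I (tert-butyl axial, hydroxyl equatorial): E = 4.84 kcal/mol.
Chair II (tert-butyl equatorial, hydroxyl axial): E = 0.91 kcal/mol.
Chair I is the less stable (higher-energy) conformer, and in that chair the tert-butyl group is axial.

axial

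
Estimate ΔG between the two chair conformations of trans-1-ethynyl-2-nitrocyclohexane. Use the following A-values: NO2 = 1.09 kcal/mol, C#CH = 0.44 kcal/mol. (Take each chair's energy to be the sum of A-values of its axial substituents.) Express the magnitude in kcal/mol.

1.53 kcal/mol

C1 and C2 have opposite parity, so for the trans isomer the two substituents are e,e in one chair and a,a in the other.
Chair I (nitro axial, ethynyl axial): E = 1.53 kcal/mol.
Chair II (nitro equatorial, ethynyl equatorial): E = 0.00 kcal/mol.
ΔE = 1.53 − 0.00 = 1.53 kcal/mol; chair II is more stable.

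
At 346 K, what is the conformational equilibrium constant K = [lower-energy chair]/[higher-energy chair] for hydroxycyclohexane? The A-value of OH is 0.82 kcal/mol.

K ≈ 3.30

One chair has the hydroxyl group axial (E = 0.82 kcal/mol) and the other has it equatorial (E = 0).
ΔG = 0.82 kcal/mol between the two chairs.
K = exp(ΔG/RT) with R = 1.987×10⁻³ kcal mol⁻¹ K⁻¹ and T = 346 K gives K ≈ 3.3.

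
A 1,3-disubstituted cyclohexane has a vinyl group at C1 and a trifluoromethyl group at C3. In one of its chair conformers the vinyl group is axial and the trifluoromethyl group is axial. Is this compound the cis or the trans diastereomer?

cis

C1 and C3 have the same parity, so their axial bonds point in the same direction.
With same-parity carbons, two substituents on the same face are both axial or both equatorial; opposite faces give one of each.
Here the groups are axial/axial → same face → cis.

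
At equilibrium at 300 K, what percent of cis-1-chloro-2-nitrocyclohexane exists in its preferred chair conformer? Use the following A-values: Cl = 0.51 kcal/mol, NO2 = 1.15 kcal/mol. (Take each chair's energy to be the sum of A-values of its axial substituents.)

74.5%

C1 and C2 have opposite parity, so for the cis isomer the two substituents are one axial and one equatorial in each chair.
Chair I (chloro axial, nitro equatorial): E = 0.51 kcal/mol; chair II (chloro equatorial, nitro axial): E = 1.15 kcal/mol.
ΔG = 0.64 kcal/mol between the two chairs.
K = exp(ΔG/RT) with R = 1.987×10⁻³ kcal mol⁻¹ K⁻¹ and T = 300 K gives K ≈ 2.93.
Fraction in the lower-energy chair = K/(K+1) = 74.5%.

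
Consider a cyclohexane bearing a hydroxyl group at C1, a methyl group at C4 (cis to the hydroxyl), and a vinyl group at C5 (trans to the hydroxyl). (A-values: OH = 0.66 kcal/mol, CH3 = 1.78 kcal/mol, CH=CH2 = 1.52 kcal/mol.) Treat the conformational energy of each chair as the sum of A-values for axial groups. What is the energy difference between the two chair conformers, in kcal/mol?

2.64 kcal/mol

Chair I (hydroxyl axial, methyl equatorial, vinyl equatorial): E = 0.66 kcal/mol.
Chair II (hydroxyl equatorial, methyl axial, vinyl axial): E = 3.30 kcal/mol.
ΔE = 3.30 − 0.66 = 2.64 kcal/mol; chair I is more stable.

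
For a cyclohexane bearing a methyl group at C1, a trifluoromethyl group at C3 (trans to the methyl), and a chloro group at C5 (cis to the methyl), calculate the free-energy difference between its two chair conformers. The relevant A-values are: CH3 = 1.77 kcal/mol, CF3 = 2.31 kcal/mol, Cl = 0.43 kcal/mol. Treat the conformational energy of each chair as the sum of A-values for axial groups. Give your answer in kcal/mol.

Chair I (methyl axial, trifluoromethyl equatorial, chloro axial): E = 2.20 kcal/mol.
Chair II (methyl equatorial, trifluoromethyl axial, chloro equatorial): E = 2.31 kcal/mol.
ΔE = 2.31 − 2.20 = 0.11 kcal/mol; chair I is more stable.

0.11 kcal/mol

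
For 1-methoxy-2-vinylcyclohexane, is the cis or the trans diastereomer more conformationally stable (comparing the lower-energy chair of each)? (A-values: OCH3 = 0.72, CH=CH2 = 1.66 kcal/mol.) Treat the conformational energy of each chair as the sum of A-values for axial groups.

At 1,2 positions (parity opposite): cis → (a,e or e,a); trans → (e,e or a,a).
Best chair for cis: E = 0.72 kcal/mol; best chair for trans: E = 0.00 kcal/mol.
The trans isomer is lower by 0.72 kcal/mol.

trans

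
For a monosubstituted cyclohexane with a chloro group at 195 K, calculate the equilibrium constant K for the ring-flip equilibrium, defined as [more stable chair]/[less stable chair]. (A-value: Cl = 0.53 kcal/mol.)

One chair has the chloro group axial (E = 0.53 kcal/mol) and the other has it equatorial (E = 0).
ΔG = 0.53 kcal/mol between the two chairs.
K = exp(ΔG/RT) with R = 1.987×10⁻³ kcal mol⁻¹ K⁻¹ and T = 195 K gives K ≈ 3.93.

K ≈ 3.93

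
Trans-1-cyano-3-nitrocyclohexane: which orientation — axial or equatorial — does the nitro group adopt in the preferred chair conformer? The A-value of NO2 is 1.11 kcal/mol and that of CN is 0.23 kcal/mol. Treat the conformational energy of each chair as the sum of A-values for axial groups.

C1 and C3 have the same parity, so for the trans isomer the two substituents are one axial and one equatorial in each chair.
Chair I (nitro axial, cyano equatorial): E = 1.11 kcal/mol.
Chair II (nitro equatorial, cyano axial): E = 0.23 kcal/mol.
Chair II is the more stable (lower-energy) conformer, and in that chair the nitro group is equatorial.

equatorial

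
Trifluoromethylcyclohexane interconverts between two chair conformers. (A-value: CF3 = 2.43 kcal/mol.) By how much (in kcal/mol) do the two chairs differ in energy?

2.43 kcal/mol

A monosubstituted cyclohexane has one chair with the trifluoromethyl group axial (E = A = 2.43 kcal/mol) and one with it equatorial (E = 0).
ΔE = 2.43 − 0 = 2.43 kcal/mol.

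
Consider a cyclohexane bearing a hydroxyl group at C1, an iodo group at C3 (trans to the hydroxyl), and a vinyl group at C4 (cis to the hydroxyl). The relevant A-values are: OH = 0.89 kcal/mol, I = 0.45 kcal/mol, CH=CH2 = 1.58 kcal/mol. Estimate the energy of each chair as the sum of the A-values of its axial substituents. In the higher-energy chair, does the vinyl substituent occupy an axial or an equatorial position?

axial

Chair I (hydroxyl axial, iodo equatorial, vinyl equatorial): E = 0.89 kcal/mol.
Chair II (hydroxyl equatorial, iodo axial, vinyl axial): E = 2.03 kcal/mol.
Chair II is the less stable (higher-energy) conformer, and in that chair the vinyl group is axial.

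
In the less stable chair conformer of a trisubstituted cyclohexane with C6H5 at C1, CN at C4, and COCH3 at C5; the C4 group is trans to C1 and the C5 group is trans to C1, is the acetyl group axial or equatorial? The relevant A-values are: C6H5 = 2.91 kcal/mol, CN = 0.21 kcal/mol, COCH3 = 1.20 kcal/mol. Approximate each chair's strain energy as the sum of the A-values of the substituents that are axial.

equatorial

Chair I (phenyl axial, cyano axial, acetyl equatorial): E = 3.12 kcal/mol.
Chair II (phenyl equatorial, cyano equatorial, acetyl axial): E = 1.20 kcal/mol.
Chair I is the less stable (higher-energy) conformer, and in that chair the acetyl group is equatorial.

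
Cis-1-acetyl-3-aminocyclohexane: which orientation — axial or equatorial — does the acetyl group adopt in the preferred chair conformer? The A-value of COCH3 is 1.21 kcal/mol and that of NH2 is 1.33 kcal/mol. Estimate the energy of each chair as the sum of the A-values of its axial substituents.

equatorial

C1 and C3 have the same parity, so for the cis isomer the two substituents are e,e in one chair and a,a in the other.
Chair I (acetyl axial, amino axial): E = 2.54 kcal/mol.
Chair II (acetyl equatorial, amino equatorial): E = 0.00 kcal/mol.
Chair II is the more stable (lower-energy) conformer, and in that chair the acetyl group is equatorial.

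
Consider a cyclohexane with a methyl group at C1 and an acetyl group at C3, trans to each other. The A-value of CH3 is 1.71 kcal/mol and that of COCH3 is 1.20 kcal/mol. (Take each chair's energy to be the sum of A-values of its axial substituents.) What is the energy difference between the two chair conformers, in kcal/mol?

C1 and C3 have the same parity, so for the trans isomer the two substituents are one axial and one equatorial in each chair.
Chair I (methyl axial, acetyl equatorial): E = 1.71 kcal/mol.
Chair II (methyl equatorial, acetyl axial): E = 1.20 kcal/mol.
ΔE = 1.71 − 1.20 = 0.51 kcal/mol; chair II is more stable.

0.51 kcal/mol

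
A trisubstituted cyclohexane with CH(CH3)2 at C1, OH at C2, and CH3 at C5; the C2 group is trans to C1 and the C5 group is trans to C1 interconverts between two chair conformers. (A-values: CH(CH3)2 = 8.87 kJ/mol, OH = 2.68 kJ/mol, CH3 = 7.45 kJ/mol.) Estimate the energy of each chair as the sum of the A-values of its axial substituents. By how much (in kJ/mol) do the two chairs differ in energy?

Chair I (isopropyl axial, hydroxyl axial, methyl equatorial): E = 11.55 kJ/mol.
Chair II (isopropyl equatorial, hydroxyl equatorial, methyl axial): E = 7.45 kJ/mol.
ΔE = 11.55 − 7.45 = 4.10 kJ/mol; chair II is more stable.

4.10 kJ/mol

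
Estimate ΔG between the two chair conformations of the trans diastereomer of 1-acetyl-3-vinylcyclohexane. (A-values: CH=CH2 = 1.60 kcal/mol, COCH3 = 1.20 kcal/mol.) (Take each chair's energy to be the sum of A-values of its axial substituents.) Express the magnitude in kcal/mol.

C1 and C3 have the same parity, so for the trans isomer the two substituents are one axial and one equatorial in each chair.
Chair I (vinyl axial, acetyl equatorial): E = 1.60 kcal/mol.
Chair II (vinyl equatorial, acetyl axial): E = 1.20 kcal/mol.
ΔE = 1.60 − 1.20 = 0.40 kcal/mol; chair II is more stable.

0.40 kcal/mol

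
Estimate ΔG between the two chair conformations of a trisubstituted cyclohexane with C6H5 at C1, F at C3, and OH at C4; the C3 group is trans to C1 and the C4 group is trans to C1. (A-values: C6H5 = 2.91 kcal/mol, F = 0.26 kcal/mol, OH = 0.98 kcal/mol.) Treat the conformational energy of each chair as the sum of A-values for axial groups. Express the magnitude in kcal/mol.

Chair I (phenyl axial, fluoro equatorial, hydroxyl axial): E = 3.89 kcal/mol.
Chair II (phenyl equatorial, fluoro axial, hydroxyl equatorial): E = 0.26 kcal/mol.
ΔE = 3.89 − 0.26 = 3.63 kcal/mol; chair II is more stable.

3.63 kcal/mol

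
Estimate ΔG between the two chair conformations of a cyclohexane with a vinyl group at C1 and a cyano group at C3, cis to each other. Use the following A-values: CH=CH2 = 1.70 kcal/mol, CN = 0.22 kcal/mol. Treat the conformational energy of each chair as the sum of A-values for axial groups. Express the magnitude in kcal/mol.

C1 and C3 have the same parity, so for the cis isomer the two substituents are e,e in one chair and a,a in the other.
Chair I (vinyl axial, cyano axial): E = 1.92 kcal/mol.
Chair II (vinyl equatorial, cyano equatorial): E = 0.00 kcal/mol.
ΔE = 1.92 − 0.00 = 1.92 kcal/mol; chair II is more stable.

1.92 kcal/mol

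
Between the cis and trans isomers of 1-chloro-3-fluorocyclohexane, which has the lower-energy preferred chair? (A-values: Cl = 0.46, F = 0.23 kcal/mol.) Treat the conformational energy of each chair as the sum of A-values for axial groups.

At 1,3 positions (parity same): cis → (e,e or a,a); trans → (a,e or e,a).
Best chair for cis: E = 0.00 kcal/mol; best chair for trans: E = 0.23 kcal/mol.
The cis isomer is lower by 0.23 kcal/mol.

cis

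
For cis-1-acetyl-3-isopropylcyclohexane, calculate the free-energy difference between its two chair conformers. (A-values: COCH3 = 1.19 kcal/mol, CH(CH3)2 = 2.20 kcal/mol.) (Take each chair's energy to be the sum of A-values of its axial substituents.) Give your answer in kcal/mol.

C1 and C3 have the same parity, so for the cis isomer the two substituents are e,e in one chair and a,a in the other.
Chair I (acetyl axial, isopropyl axial): E = 3.39 kcal/mol.
Chair II (acetyl equatorial, isopropyl equatorial): E = 0.00 kcal/mol.
ΔE = 3.39 − 0.00 = 3.39 kcal/mol; chair II is more stable.

3.39 kcal/mol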